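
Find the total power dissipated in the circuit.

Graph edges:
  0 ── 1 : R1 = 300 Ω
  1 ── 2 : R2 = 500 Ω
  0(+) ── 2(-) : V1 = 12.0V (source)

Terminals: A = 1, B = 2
Nodal analysis, taking node 2 as the 0 V reference.
Source V1 fixes V_0 = 12 V.
KCL at each unknown node (sum of currents leaving = 0; resistances in Ω):
  Node 1: (V_1 - 12)/300 + (V_1 - 0)/500 = 0
Collecting terms: 0.005333 × V_1 = 0.04  =>  V_1 = 7.5 V
Power in each resistor, P = (ΔV)²/R:
  P_R1 = (12 - 7.5)²/300 = 0.0675 W
  P_R2 = (7.5 - 0)²/500 = 0.1125 W
P_total = P_R1 + P_R2 = 0.18 W

Final answer: 0.18 W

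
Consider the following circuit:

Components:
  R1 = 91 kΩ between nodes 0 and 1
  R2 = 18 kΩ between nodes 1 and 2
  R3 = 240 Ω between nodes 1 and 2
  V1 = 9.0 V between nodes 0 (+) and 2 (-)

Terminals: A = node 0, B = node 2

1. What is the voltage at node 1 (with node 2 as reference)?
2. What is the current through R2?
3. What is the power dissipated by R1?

Nodal analysis, taking node 2 as the 0 V reference.
Source V1 fixes V_0 = 9 V.
KCL at each unknown node (sum of currents leaving = 0; resistances in Ω):
  Node 1: (V_1 - 9)/91000 + (V_1 - 0)/18000 + (V_1 - 0)/240 = 0
Collecting terms: 0.004233 × V_1 = 0.0000989  =>  V_1 = 0.02336 V
Part 1:
  Read off the nodal solution: V_1 = 0.02336 V
Part 2:
  I_R2 = (V_1 - V_2)/R2 = (0.02336 - 0)/18000 = 0.000001298 A
  Magnitude: I_R2 = 0.000001298 A
Part 3:
  I_R1 = (V_0 - V_1)/R1 = (9 - 0.02336)/91000 = 0.00009864 A
  P_R1 = I_R1² × R1 = (0.00009864)² × 91000 = 0.0008855 W

Final answers:
1. V_1 = 0.02336 V
2. I_R2 = 1.298e-06 A
3. P_R1 = 0.0008855 W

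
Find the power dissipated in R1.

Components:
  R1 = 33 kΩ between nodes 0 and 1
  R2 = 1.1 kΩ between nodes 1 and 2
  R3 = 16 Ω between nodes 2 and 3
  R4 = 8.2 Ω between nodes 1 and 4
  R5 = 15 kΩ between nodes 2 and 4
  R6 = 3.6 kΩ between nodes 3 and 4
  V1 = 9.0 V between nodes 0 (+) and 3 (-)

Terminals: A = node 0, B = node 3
Nodal analysis, taking node 3 as the 0 V reference.
Source V1 fixes V_0 = 9 V.
KCL at each unknown node (sum of currents leaving = 0; resistances in Ω):
  Node 1: (V_1 - 9)/33000 + (V_1 - V_2)/1100 + (V_1 - V_4)/8.2 = 0
  Node 2: (V_2 - V_1)/1100 + (V_2 - 0)/16 + (V_2 - V_4)/15000 = 0
  Node 4: (V_4 - V_1)/8.2 + (V_4 - V_2)/15000 + (V_4 - 0)/3600 = 0
Collecting terms (coefficients in siemens):
  0.1229·V_1 - 0.0009091·V_2 - 0.122·V_4 = 0.0002727
  0.06348·V_2 - 0.0009091·V_1 - 0.00006667·V_4 = 0
  0.1223·V_4 - 0.122·V_1 - 0.00006667·V_2 = 0
Solving these 3 simultaneous equations (Gaussian elimination) gives:
  V_1 = 0.2151 V, V_2 = 0.003306 V, V_4 = 0.2145 V
I_R1 = (V_0 - V_1)/R1 = (9 - 0.2151)/33000 = 0.0002662 A
P_R1 = I_R1² × R1 = (0.0002662)² × 33000 = 0.002339 W

Final answer: 0.002339 W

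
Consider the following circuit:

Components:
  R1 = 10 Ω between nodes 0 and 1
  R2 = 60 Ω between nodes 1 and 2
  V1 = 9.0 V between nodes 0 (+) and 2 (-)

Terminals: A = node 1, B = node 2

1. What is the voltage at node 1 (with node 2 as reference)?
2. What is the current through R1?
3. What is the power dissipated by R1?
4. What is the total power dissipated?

Nodal analysis, taking node 2 as the 0 V reference.
Source V1 fixes V_0 = 9 V.
KCL at each unknown node (sum of currents leaving = 0; resistances in Ω):
  Node 1: (V_1 - 9)/10 + (V_1 - 0)/60 = 0
Collecting terms: 0.1167 × V_1 = 0.9  =>  V_1 = 7.714 V
Part 1:
  Read off the nodal solution: V_1 = 7.714 V
Part 2:
  I_R1 = (V_0 - V_1)/R1 = (9 - 7.714)/10 = 0.1286 A
  Magnitude: I_R1 = 0.1286 A
Part 3:
  I_R1 = (V_0 - V_1)/R1 = (9 - 7.714)/10 = 0.1286 A
  P_R1 = I_R1² × R1 = (0.1286)² × 10 = 0.1653 W
Part 4:
  Power in each resistor, P = (ΔV)²/R:
    P_R1 = (9 - 7.714)²/10 = 0.1653 W
    P_R2 = (7.714 - 0)²/60 = 0.9918 W
  P_total = P_R1 + P_R2 = 1.157 W

Final answers:
1. V_1 = 7.714 V
2. I_R1 = 0.1286 A
3. P_R1 = 0.1653 W
4. P_total = 1.157 W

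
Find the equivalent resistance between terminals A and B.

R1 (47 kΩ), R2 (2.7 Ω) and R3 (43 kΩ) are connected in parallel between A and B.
Reduce the network between node 0 (A) and node 1 (B) by series/parallel combination:
  Rp1 = R1 ‖ R2 ‖ R3 (parallel, all between nodes 0 and 1) = 1/(1/47000 + 1/2.7 + 1/43000) = 2.7 Ω
R_eq = 2.7 Ω

Final answer: 2.7 Ω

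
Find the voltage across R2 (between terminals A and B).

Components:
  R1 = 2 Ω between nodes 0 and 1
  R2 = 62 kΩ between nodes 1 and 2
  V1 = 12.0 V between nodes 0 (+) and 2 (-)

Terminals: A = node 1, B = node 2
R1 and R2 are in series across V1 (node 0 → node 1 → node 2), and the output A–B is taken across R2, so this is a voltage divider.
Series current: I = V1/(R1 + R2) = 12/(2 + 62000) = 12/62000 = 0.0001935 A
V_R2 = I × R2 = V1 × R2/(R1 + R2) = 12 × 62000/62000 = 12 V

Final answer: 12 V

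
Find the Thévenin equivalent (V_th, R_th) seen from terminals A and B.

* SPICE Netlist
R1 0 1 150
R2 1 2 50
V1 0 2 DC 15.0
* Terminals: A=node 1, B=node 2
Step 1 — V_th is the open-circuit voltage V_A - V_B (nothing connected across the terminals).
Nodal analysis, taking node 2 as the 0 V reference.
Source V1 fixes V_0 = 15 V.
KCL at each unknown node (sum of currents leaving = 0; resistances in Ω):
  Node 1: (V_1 - 15)/150 + (V_1 - 0)/50 = 0
Collecting terms: 0.02667 × V_1 = 0.1  =>  V_1 = 3.75 V
V_th = V_1 - V_2 = 3.75 - 0 = 3.75 V
Step 2 — R_th: zero the source — replace V1 by a short circuit (node 2 merges into node 0) — and find the resistance seen between A (node 1) and B (node 0).
Reduce the network between node 1 (A) and node 0 (B) by series/parallel combination:
  Rp1 = R1 ‖ R2 (parallel, both between nodes 0 and 1) = 1/(1/150 + 1/50) = 37.5 Ω
R_th = 37.5 Ω

Final answer: V_th = 3.75 V, R_th = 37.5 Ω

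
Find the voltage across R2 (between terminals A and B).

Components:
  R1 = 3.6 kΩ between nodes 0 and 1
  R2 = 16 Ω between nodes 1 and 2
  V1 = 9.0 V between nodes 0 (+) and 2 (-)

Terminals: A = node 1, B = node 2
R1 and R2 are in series across V1 (node 0 → node 1 → node 2), and the output A–B is taken across R2, so this is a voltage divider.
Series current: I = V1/(R1 + R2) = 9/(3600 + 16) = 9/3616 = 0.002489 A
V_R2 = I × R2 = V1 × R2/(R1 + R2) = 9 × 16/3616 = 0.03982 V

Final answer: 0.03982 V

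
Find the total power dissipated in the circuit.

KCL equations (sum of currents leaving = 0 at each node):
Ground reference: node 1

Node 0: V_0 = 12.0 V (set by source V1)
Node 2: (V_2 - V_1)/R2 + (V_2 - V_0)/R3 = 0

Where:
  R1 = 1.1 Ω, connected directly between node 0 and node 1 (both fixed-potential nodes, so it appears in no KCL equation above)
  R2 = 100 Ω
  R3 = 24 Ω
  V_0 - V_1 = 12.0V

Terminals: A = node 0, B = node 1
Nodal analysis, taking node 1 as the 0 V reference.
Source V1 fixes V_0 = 12 V.
KCL at each unknown node (sum of currents leaving = 0; resistances in Ω):
  Node 2: (V_2 - 0)/100 + (V_2 - 12)/24 = 0
Collecting terms: 0.05167 × V_2 = 0.5  =>  V_2 = 9.677 V
Power in each resistor, P = (ΔV)²/R:
  P_R1 = (12 - 0)²/1.1 = 130.9 W
  P_R2 = (0 - 9.677)²/100 = 0.9365 W
  P_R3 = (12 - 9.677)²/24 = 0.2248 W
P_total = P_R1 + P_R2 + P_R3 = 132.1 W

Final answer: 132.1 W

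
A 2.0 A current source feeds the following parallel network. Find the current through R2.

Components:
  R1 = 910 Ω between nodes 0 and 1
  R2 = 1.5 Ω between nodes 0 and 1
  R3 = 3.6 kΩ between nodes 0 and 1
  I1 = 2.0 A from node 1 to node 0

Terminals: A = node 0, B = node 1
All resistors sit directly between nodes 0 and 1, so they are in parallel and share one voltage V; the full source current 2 A splits among them.
1/R_par = 1/910 + 1/1.5 + 1/3600 = 0.668 S  =>  R_par = 1.497 Ω
V = I × R_par = 2 × 1.497 = 2.994 V
I_R2 = V/R2 = 2.994/1.5 = 1.996 A

Final answer: 1.996 A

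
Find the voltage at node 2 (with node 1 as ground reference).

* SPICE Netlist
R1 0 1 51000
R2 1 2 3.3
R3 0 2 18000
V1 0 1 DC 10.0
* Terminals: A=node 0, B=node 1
Nodal analysis, taking node 1 as the 0 V reference.
Source V1 fixes V_0 = 10 V.
KCL at each unknown node (sum of currents leaving = 0; resistances in Ω):
  Node 2: (V_2 - 0)/3.3 + (V_2 - 10)/18000 = 0
Collecting terms: 0.3031 × V_2 = 0.0005556  =>  V_2 = 0.001833 V
The requested potential is V_2 = 0.001833 V.

Final answer: V_2 = 0.001833 V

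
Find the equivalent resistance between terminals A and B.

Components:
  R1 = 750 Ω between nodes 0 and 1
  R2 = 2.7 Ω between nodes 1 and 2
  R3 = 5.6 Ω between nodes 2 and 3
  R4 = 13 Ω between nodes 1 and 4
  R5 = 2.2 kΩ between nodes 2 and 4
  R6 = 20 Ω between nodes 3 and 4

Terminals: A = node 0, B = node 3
The network is not a plain series/parallel combination. Inject a 1 A test current into terminal A (node 0) and return it from terminal B (node 3); then R_eq = V_A / (1 A).
Nodal analysis, taking node 3 as the 0 V reference.
Current source I_test pushes 1 A into node 0 and draws it out of node 3.
KCL at each unknown node (sum of currents leaving = 0; resistances in Ω):
  Node 0: (V_0 - V_1)/750 - 1 = 0
  Node 1: (V_1 - V_0)/750 + (V_1 - V_2)/2.7 + (V_1 - V_4)/13 = 0
  Node 2: (V_2 - V_1)/2.7 + (V_2 - 0)/5.6 + (V_2 - V_4)/2200 = 0
  Node 4: (V_4 - V_1)/13 + (V_4 - V_2)/2200 + (V_4 - 0)/20 = 0
Collecting terms (coefficients in siemens):
  0.001333·V_0 - 0.001333·V_1 = 1
  0.4486·V_1 - 0.001333·V_0 - 0.3704·V_2 - 0.07692·V_4 = 0
  0.5494·V_2 - 0.3704·V_1 - 0.0004545·V_4 = 0
  0.1274·V_4 - 0.07692·V_1 - 0.0004545·V_2 = 0
Solving these 4 simultaneous equations (Gaussian elimination) gives:
  V_0 = 756.6 V, V_1 = 6.632 V, V_2 = 4.474 V, V_4 = 4.021 V
R_eq = V_0 / 1 A = 756.6 Ω

Final answer: 756.6 Ω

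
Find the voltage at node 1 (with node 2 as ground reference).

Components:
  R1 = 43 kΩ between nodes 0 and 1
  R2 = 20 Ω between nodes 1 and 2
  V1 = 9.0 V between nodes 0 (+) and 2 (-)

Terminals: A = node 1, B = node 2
Nodal analysis, taking node 2 as the 0 V reference.
Source V1 fixes V_0 = 9 V.
KCL at each unknown node (sum of currents leaving = 0; resistances in Ω):
  Node 1: (V_1 - 9)/43000 + (V_1 - 0)/20 = 0
Collecting terms: 0.05002 × V_1 = 0.0002093  =>  V_1 = 0.004184 V
The requested potential is V_1 = 0.004184 V.

Final answer: V_1 = 0.004184 V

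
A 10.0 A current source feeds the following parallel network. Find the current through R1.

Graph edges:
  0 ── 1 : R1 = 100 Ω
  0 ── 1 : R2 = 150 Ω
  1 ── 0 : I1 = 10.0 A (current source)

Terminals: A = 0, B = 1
All resistors sit directly between nodes 0 and 1, so they are in parallel and share one voltage V; the full source current 10 A splits among them.
1/R_par = 1/100 + 1/150 = 0.01667 S  =>  R_par = 60 Ω
V = I × R_par = 10 × 60 = 600 V
I_R1 = V/R1 = 600/100 = 6 A

Final answer: 6 A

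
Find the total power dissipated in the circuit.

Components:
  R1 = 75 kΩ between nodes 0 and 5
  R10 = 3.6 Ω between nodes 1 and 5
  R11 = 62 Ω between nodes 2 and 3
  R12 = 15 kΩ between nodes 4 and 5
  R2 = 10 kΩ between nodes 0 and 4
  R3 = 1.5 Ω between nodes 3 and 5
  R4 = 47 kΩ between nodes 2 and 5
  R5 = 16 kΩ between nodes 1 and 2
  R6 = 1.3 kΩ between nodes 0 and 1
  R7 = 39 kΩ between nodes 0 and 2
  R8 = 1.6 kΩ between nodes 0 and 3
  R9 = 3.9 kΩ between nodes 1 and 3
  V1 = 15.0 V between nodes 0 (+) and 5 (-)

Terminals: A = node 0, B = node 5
Nodal analysis, taking node 5 as the 0 V reference.
Source V1 fixes V_0 = 15 V.
KCL at each unknown node (sum of currents leaving = 0; resistances in Ω):
  Node 1: (V_1 - V_2)/16000 + (V_1 - 15)/1300 + (V_1 - V_3)/3900 + (V_1 - 0)/3.6 = 0
  Node 2: (V_2 - 0)/47000 + (V_2 - V_1)/16000 + (V_2 - 15)/39000 + (V_2 - V_3)/62 = 0
  Node 3: (V_3 - 0)/1.5 + (V_3 - 15)/1600 + (V_3 - V_1)/3900 + (V_3 - V_2)/62 = 0
  Node 4: (V_4 - 15)/10000 + (V_4 - 0)/15000 = 0
Collecting terms (coefficients in siemens):
  0.2789·V_1 - 0.0000625·V_2 - 0.0002564·V_3 = 0.01154
  0.01624·V_2 - 0.0000625·V_1 - 0.01613·V_3 = 0.0003846
  0.6837·V_3 - 0.0002564·V_1 - 0.01613·V_2 = 0.009375
  0.0001667·V_4 = 0.0015
Solving these 4 simultaneous equations (Gaussian elimination) gives:
  V_1 = 0.0414 V, V_2 = 0.03838 V, V_3 = 0.01463 V, V_4 = 9 V
Power in each resistor, P = (ΔV)²/R:
  P_R1 = (15 - 0)²/75000 = 0.003 W
  P_R2 = (15 - 9)²/10000 = 0.0036 W
  P_R3 = (0.01463 - 0)²/1.5 = 0.0001428 W
  P_R4 = (0.03838 - 0)²/47000 = 0.00000003134 W
  P_R5 = (0.0414 - 0.03838)²/16000 = 0.0000000005695 W
  P_R6 = (15 - 0.0414)²/1300 = 0.1721 W
  P_R7 = (15 - 0.03838)²/39000 = 0.00574 W
  P_R8 = (15 - 0.01463)²/1600 = 0.1404 W
  P_R9 = (0.0414 - 0.01463)²/3900 = 0.0000001837 W
  P_R10 = (0.0414 - 0)²/3.6 = 0.0004761 W
  P_R11 = (0.03838 - 0.01463)²/62 = 0.000009095 W
  P_R12 = (9 - 0)²/15000 = 0.0054 W
P_total = P_R1 + P_R2 + P_R3 + P_R4 + P_R5 + P_R6 + P_R7 + P_R8 + P_R9 + P_R10 + P_R11 + P_R12 = 0.3308 W

Final answer: 0.3308 W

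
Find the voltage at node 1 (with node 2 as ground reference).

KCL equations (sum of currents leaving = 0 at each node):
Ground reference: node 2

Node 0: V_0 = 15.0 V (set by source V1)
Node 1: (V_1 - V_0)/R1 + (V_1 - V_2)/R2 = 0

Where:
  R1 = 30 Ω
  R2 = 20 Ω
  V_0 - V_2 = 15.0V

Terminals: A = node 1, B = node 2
Nodal analysis, taking node 2 as the 0 V reference.
Source V1 fixes V_0 = 15 V.
KCL at each unknown node (sum of currents leaving = 0; resistances in Ω):
  Node 1: (V_1 - 15)/30 + (V_1 - 0)/20 = 0
Collecting terms: 0.08333 × V_1 = 0.5  =>  V_1 = 6 V
The requested potential is V_1 = 6 V.

Final answer: V_1 = 6 V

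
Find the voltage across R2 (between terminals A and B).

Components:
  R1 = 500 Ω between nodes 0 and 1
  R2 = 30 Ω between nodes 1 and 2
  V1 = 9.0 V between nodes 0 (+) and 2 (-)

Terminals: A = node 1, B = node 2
R1 and R2 are in series across V1 (node 0 → node 1 → node 2), and the output A–B is taken across R2, so this is a voltage divider.
Series current: I = V1/(R1 + R2) = 9/(500 + 30) = 9/530 = 0.01698 A
V_R2 = I × R2 = V1 × R2/(R1 + R2) = 9 × 30/530 = 0.5094 V

Final answer: 0.5094 V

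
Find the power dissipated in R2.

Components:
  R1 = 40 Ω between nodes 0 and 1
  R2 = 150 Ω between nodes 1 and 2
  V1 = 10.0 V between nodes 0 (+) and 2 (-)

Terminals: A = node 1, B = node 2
Nodal analysis, taking node 2 as the 0 V reference.
Source V1 fixes V_0 = 10 V.
KCL at each unknown node (sum of currents leaving = 0; resistances in Ω):
  Node 1: (V_1 - 10)/40 + (V_1 - 0)/150 = 0
Collecting terms: 0.03167 × V_1 = 0.25  =>  V_1 = 7.895 V
I_R2 = (V_1 - V_2)/R2 = (7.895 - 0)/150 = 0.05263 A
P_R2 = I_R2² × R2 = (0.05263)² × 150 = 0.4155 W

Final answer: 0.4155 W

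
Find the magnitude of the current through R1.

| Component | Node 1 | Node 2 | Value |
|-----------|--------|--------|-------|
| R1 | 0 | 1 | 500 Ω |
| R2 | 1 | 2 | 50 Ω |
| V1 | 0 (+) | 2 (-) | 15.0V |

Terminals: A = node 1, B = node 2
Nodal analysis, taking node 2 as the 0 V reference.
Source V1 fixes V_0 = 15 V.
KCL at each unknown node (sum of currents leaving = 0; resistances in Ω):
  Node 1: (V_1 - 15)/500 + (V_1 - 0)/50 = 0
Collecting terms: 0.022 × V_1 = 0.03  =>  V_1 = 1.364 V
I_R1 = (V_0 - V_1)/R1 = (15 - 1.364)/500 = 0.02727 A
|I_R1| = 0.02727 A

Final answer: |I_R1| = 0.02727 A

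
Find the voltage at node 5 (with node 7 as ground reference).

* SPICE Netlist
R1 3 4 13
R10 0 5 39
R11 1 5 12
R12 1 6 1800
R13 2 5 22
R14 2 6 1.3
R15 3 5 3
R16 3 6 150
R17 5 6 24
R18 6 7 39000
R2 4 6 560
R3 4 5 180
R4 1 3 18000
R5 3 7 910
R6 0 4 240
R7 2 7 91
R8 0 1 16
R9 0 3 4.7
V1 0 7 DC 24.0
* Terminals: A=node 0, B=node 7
Nodal analysis, taking node 7 as the 0 V reference.
Source V1 fixes V_0 = 24 V.
KCL at each unknown node (sum of currents leaving = 0; resistances in Ω):
  Node 1: (V_1 - V_3)/18000 + (V_1 - 24)/16 + (V_1 - V_5)/12 + (V_1 - V_6)/1800 = 0
  Node 2: (V_2 - 0)/91 + (V_2 - V_5)/22 + (V_2 - V_6)/1.3 = 0
  Node 3: (V_3 - V_4)/13 + (V_3 - V_1)/18000 + (V_3 - 0)/910 + (V_3 - 24)/4.7 + (V_3 - V_5)/3 + (V_3 - V_6)/150 = 0
  Node 4: (V_4 - V_3)/13 + (V_4 - V_6)/560 + (V_4 - V_5)/180 + (V_4 - 24)/240 = 0
  Node 5: (V_5 - V_4)/180 + (V_5 - 24)/39 + (V_5 - V_1)/12 + (V_5 - V_2)/22 + (V_5 - V_3)/3 + (V_5 - V_6)/24 = 0
  Node 6: (V_6 - V_4)/560 + (V_6 - V_1)/1800 + (V_6 - V_2)/1.3 + (V_6 - V_3)/150 + (V_6 - V_5)/24 + (V_6 - 0)/39000 = 0
Collecting terms (coefficients in siemens):
  0.1464·V_1 - 0.00005556·V_3 - 0.08333·V_5 - 0.0005556·V_6 = 1.5
  0.8257·V_2 - 0.04545·V_5 - 0.7692·V_6 = 0
  0.6308·V_3 - 0.00005556·V_1 - 0.07692·V_4 - 0.3333·V_5 - 0.006667·V_6 = 5.106
  0.08843·V_4 - 0.07692·V_3 - 0.005556·V_5 - 0.001786·V_6 = 0.1
  0.535·V_5 - 0.08333·V_1 - 0.04545·V_2 - 0.3333·V_3 - 0.005556·V_4 - 0.04167·V_6 = 0.6154
  0.8199·V_6 - 0.0005556·V_1 - 0.7692·V_2 - 0.006667·V_3 - 0.001786·V_4 - 0.04167·V_5 = 0
Solving these 6 simultaneous equations (Gaussian elimination) gives:
  V_1 = 23.31 V, V_2 = 20.42 V, V_3 = 23.19 V, V_4 = 23.15 V
  V_5 = 22.81 V, V_6 = 20.57 V
The requested potential is V_5 = 22.81 V.

Final answer: V_5 = 22.81 V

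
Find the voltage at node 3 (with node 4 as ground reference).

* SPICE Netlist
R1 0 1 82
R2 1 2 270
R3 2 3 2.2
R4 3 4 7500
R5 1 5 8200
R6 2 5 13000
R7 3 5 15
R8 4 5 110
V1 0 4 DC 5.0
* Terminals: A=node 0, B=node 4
Nodal analysis, taking node 4 as the 0 V reference.
Source V1 fixes V_0 = 5 V.
KCL at each unknown node (sum of currents leaving = 0; resistances in Ω):
  Node 1: (V_1 - 5)/82 + (V_1 - V_2)/270 + (V_1 - V_5)/8200 = 0
  Node 2: (V_2 - V_1)/270 + (V_2 - V_3)/2.2 + (V_2 - V_5)/13000 = 0
  Node 3: (V_3 - V_2)/2.2 + (V_3 - 0)/7500 + (V_3 - V_5)/15 = 0
  Node 5: (V_5 - V_1)/8200 + (V_5 - V_2)/13000 + (V_5 - V_3)/15 + (V_5 - 0)/110 = 0
Collecting terms (coefficients in siemens):
  0.01602·V_1 - 0.003704·V_2 - 0.000122·V_5 = 0.06098
  0.4583·V_2 - 0.003704·V_1 - 0.4545·V_3 - 0.00007692·V_5 = 0
  0.5213·V_3 - 0.4545·V_2 - 0.06667·V_5 = 0
  0.07596·V_5 - 0.000122·V_1 - 0.00007692·V_2 - 0.06667·V_3 = 0
Solving these 4 simultaneous equations (Gaussian elimination) gives:
  V_1 = 4.123 V, V_2 = 1.332 V, V_3 = 1.31 V, V_5 = 1.157 V
The requested potential is V_3 = 1.31 V.

Final answer: V_3 = 1.31 V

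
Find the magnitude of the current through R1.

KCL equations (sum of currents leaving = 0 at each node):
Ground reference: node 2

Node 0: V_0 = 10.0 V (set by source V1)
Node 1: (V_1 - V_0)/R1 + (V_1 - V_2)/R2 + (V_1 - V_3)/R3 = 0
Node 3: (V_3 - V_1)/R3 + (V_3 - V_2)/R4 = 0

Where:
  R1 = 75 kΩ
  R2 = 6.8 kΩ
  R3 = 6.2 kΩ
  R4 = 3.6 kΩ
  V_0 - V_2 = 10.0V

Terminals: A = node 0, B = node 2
Nodal analysis, taking node 2 as the 0 V reference.
Source V1 fixes V_0 = 10 V.
KCL at each unknown node (sum of currents leaving = 0; resistances in Ω):
  Node 1: (V_1 - 10)/75000 + (V_1 - 0)/6800 + (V_1 - V_3)/6200 = 0
  Node 3: (V_3 - V_1)/6200 + (V_3 - 0)/3600 = 0
Collecting terms (coefficients in siemens):
  0.0003217·V_1 - 0.0001613·V_3 = 0.0001333
  0.0004391·V_3 - 0.0001613·V_1 = 0
Determinant D = (0.0003217)(0.0004391) - (-0.0001613)(-0.0001613) = 0.0000001152
V_1 = [(0.0001333)(0.0004391) - (-0.0001613)(0)]/D = 0.5081 V
V_3 = [(0.0003217)(0) - (0.0001333)(-0.0001613)]/D = 0.1866 V
I_R1 = (V_0 - V_1)/R1 = (10 - 0.5081)/75000 = 0.0001266 A
|I_R1| = 0.0001266 A

Final answer: |I_R1| = 0.0001266 A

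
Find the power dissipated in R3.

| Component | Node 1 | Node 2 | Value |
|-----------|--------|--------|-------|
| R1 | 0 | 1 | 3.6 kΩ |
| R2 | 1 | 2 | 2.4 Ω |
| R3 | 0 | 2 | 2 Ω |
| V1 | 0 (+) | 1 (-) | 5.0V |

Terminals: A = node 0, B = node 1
Nodal analysis, taking node 1 as the 0 V reference.
Source V1 fixes V_0 = 5 V.
KCL at each unknown node (sum of currents leaving = 0; resistances in Ω):
  Node 2: (V_2 - 0)/2.4 + (V_2 - 5)/2 = 0
Collecting terms: 0.9167 × V_2 = 2.5  =>  V_2 = 2.727 V
I_R3 = (V_0 - V_2)/R3 = (5 - 2.727)/2 = 1.136 A
P_R3 = I_R3² × R3 = (1.136)² × 2 = 2.583 W

Final answer: 2.583 W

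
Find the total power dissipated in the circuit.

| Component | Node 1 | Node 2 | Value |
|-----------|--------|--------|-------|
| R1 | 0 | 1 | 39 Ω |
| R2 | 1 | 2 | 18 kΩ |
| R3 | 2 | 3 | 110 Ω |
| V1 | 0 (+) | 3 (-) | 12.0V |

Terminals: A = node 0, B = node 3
Nodal analysis, taking node 3 as the 0 V reference.
Source V1 fixes V_0 = 12 V.
KCL at each unknown node (sum of currents leaving = 0; resistances in Ω):
  Node 1: (V_1 - 12)/39 + (V_1 - V_2)/18000 = 0
  Node 2: (V_2 - V_1)/18000 + (V_2 - 0)/110 = 0
Collecting terms (coefficients in siemens):
  0.0257·V_1 - 0.00005556·V_2 = 0.3077
  0.009146·V_2 - 0.00005556·V_1 = 0
Determinant D = (0.0257)(0.009146) - (-0.00005556)(-0.00005556) = 0.000235
V_1 = [(0.3077)(0.009146) - (-0.00005556)(0)]/D = 11.97 V
V_2 = [(0.0257)(0) - (0.3077)(-0.00005556)]/D = 0.07273 V
Power in each resistor, P = (ΔV)²/R:
  P_R1 = (12 - 11.97)²/39 = 0.00001705 W
  P_R2 = (11.97 - 0.07273)²/18000 = 0.007869 W
  P_R3 = (0.07273 - 0)²/110 = 0.00004809 W
P_total = P_R1 + P_R2 + P_R3 = 0.007934 W

Final answer: 0.007934 W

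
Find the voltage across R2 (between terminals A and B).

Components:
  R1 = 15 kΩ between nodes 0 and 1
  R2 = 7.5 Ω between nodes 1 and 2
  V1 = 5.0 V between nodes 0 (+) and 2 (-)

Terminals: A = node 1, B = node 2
R1 and R2 are in series across V1 (node 0 → node 1 → node 2), and the output A–B is taken across R2, so this is a voltage divider.
Series current: I = V1/(R1 + R2) = 5/(15000 + 7.5) = 5/15010 = 0.0003332 A
V_R2 = I × R2 = V1 × R2/(R1 + R2) = 5 × 7.5/15010 = 0.002499 V

Final answer: 0.002499 V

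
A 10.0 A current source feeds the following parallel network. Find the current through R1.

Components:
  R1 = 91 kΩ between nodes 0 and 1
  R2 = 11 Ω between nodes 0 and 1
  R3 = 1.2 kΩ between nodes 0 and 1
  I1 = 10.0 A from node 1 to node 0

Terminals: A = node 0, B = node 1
All resistors sit directly between nodes 0 and 1, so they are in parallel and share one voltage V; the full source current 10 A splits among them.
1/R_par = 1/91000 + 1/11 + 1/1200 = 0.09175 S  =>  R_par = 10.9 Ω
V = I × R_par = 10 × 10.9 = 109 V
I_R1 = V/R1 = 109/91000 = 0.001198 A

Final answer: 0.001198 A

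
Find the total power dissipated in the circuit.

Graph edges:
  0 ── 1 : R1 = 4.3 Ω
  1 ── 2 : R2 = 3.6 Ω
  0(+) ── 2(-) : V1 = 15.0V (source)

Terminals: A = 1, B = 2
Nodal analysis, taking node 2 as the 0 V reference.
Source V1 fixes V_0 = 15 V.
KCL at each unknown node (sum of currents leaving = 0; resistances in Ω):
  Node 1: (V_1 - 15)/4.3 + (V_1 - 0)/3.6 = 0
Collecting terms: 0.5103 × V_1 = 3.488  =>  V_1 = 6.835 V
Power in each resistor, P = (ΔV)²/R:
  P_R1 = (15 - 6.835)²/4.3 = 15.5 W
  P_R2 = (6.835 - 0)²/3.6 = 12.98 W
P_total = P_R1 + P_R2 = 28.48 W

Final answer: 28.48 W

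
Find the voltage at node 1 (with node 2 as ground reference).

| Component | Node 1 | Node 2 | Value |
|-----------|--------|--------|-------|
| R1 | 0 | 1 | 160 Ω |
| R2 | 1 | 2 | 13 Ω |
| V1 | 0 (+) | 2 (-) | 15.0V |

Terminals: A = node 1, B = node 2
Nodal analysis, taking node 2 as the 0 V reference.
Source V1 fixes V_0 = 15 V.
KCL at each unknown node (sum of currents leaving = 0; resistances in Ω):
  Node 1: (V_1 - 15)/160 + (V_1 - 0)/13 = 0
Collecting terms: 0.08317 × V_1 = 0.09375  =>  V_1 = 1.127 V
The requested potential is V_1 = 1.127 V.

Final answer: V_1 = 1.127 V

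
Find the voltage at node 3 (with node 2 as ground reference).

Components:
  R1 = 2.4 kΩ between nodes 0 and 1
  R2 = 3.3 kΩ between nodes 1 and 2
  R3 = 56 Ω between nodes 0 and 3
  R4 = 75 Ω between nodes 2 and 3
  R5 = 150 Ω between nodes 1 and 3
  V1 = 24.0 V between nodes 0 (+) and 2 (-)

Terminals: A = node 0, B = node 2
Nodal analysis, taking node 2 as the 0 V reference.
Source V1 fixes V_0 = 24 V.
KCL at each unknown node (sum of currents leaving = 0; resistances in Ω):
  Node 1: (V_1 - 24)/2400 + (V_1 - 0)/3300 + (V_1 - V_3)/150 = 0
  Node 3: (V_3 - 24)/56 + (V_3 - 0)/75 + (V_3 - V_1)/150 = 0
Collecting terms (coefficients in siemens):
  0.007386·V_1 - 0.006667·V_3 = 0.01
  0.03786·V_3 - 0.006667·V_1 = 0.4286
Determinant D = (0.007386)(0.03786) - (-0.006667)(-0.006667) = 0.0002352
V_1 = [(0.01)(0.03786) - (-0.006667)(0.4286)]/D = 13.76 V
V_3 = [(0.007386)(0.4286) - (0.01)(-0.006667)]/D = 13.74 V
The requested potential is V_3 = 13.74 V.

Final answer: V_3 = 13.74 V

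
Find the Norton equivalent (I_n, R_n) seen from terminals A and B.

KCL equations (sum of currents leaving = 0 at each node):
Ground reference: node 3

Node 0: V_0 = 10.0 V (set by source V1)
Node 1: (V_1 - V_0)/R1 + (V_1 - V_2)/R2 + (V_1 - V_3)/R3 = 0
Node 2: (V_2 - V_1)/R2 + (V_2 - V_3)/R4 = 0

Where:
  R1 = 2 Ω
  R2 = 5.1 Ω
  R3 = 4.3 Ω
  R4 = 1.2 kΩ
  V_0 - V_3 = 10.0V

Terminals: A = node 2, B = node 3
Find the Thévenin equivalent first; then I_n = V_th/R_th and R_n = R_th.
Step 1 — V_th is the open-circuit voltage V_A - V_B (nothing connected across the terminals).
Nodal analysis, taking node 3 as the 0 V reference.
Source V1 fixes V_0 = 10 V.
KCL at each unknown node (sum of currents leaving = 0; resistances in Ω):
  Node 1: (V_1 - 10)/2 + (V_1 - V_2)/5.1 + (V_1 - 0)/4.3 = 0
  Node 2: (V_2 - V_1)/5.1 + (V_2 - 0)/1200 = 0
Collecting terms (coefficients in siemens):
  0.9286·V_1 - 0.1961·V_2 = 5
  0.1969·V_2 - 0.1961·V_1 = 0
Determinant D = (0.9286)(0.1969) - (-0.1961)(-0.1961) = 0.1444
V_1 = [(5)(0.1969) - (-0.1961)(0)]/D = 6.818 V
V_2 = [(0.9286)(0) - (5)(-0.1961)]/D = 6.789 V
V_th = V_2 - V_3 = 6.789 - 0 = 6.789 V
Step 2 — R_th: zero the source — replace V1 by a short circuit (node 3 merges into node 0) — and find the resistance seen between A (node 2) and B (node 0).
Reduce the network between node 2 (A) and node 0 (B) by series/parallel combination:
  Rp1 = R1 ‖ R3 (parallel, both between nodes 0 and 1) = 1/(1/2 + 1/4.3) = 1.365 Ω
  Rs1 = R2 + Rp1 (series, joined only at node 1) = 5.1 + 1.365 = 6.465 Ω
  Rp2 = R4 ‖ Rs1 (parallel, both between nodes 0 and 2) = 1/(1/1200 + 1/6.465) = 6.43 Ω
R_th = 6.43 Ω
I_n = V_th/R_th = 6.789/6.43 = 1.056 A, and R_n = R_th = 6.43 Ω

Final answer: I_n = 1.056 A, R_n = 6.43 Ω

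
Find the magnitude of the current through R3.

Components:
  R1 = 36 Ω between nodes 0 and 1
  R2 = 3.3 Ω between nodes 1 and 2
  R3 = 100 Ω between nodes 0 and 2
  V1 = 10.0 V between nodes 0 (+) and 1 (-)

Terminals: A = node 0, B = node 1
Nodal analysis, taking node 1 as the 0 V reference.
Source V1 fixes V_0 = 10 V.
KCL at each unknown node (sum of currents leaving = 0; resistances in Ω):
  Node 2: (V_2 - 0)/3.3 + (V_2 - 10)/100 = 0
Collecting terms: 0.313 × V_2 = 0.1  =>  V_2 = 0.3195 V
I_R3 = (V_0 - V_2)/R3 = (10 - 0.3195)/100 = 0.09681 A
|I_R3| = 0.09681 A

Final answer: |I_R3| = 0.09681 A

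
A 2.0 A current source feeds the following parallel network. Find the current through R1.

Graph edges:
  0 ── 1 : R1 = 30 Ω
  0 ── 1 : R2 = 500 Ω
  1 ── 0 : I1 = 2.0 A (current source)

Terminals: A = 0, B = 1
All resistors sit directly between nodes 0 and 1, so they are in parallel and share one voltage V; the full source current 2 A splits among them.
1/R_par = 1/30 + 1/500 = 0.03533 S  =>  R_par = 28.3 Ω
V = I × R_par = 2 × 28.3 = 56.6 V
I_R1 = V/R1 = 56.6/30 = 1.887 A

Final answer: 1.887 A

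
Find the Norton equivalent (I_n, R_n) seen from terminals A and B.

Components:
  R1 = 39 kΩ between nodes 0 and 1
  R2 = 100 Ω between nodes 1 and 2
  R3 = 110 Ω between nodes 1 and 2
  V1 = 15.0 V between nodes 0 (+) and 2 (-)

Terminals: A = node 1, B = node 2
Find the Thévenin equivalent first; then I_n = V_th/R_th and R_n = R_th.
Step 1 — V_th is the open-circuit voltage V_A - V_B (nothing connected across the terminals).
Nodal analysis, taking node 2 as the 0 V reference.
Source V1 fixes V_0 = 15 V.
KCL at each unknown node (sum of currents leaving = 0; resistances in Ω):
  Node 1: (V_1 - 15)/39000 + (V_1 - 0)/100 + (V_1 - 0)/110 = 0
Collecting terms: 0.01912 × V_1 = 0.0003846  =>  V_1 = 0.02012 V
V_th = V_1 - V_2 = 0.02012 - 0 = 0.02012 V
Step 2 — R_th: zero the source — replace V1 by a short circuit (node 2 merges into node 0) — and find the resistance seen between A (node 1) and B (node 0).
Reduce the network between node 1 (A) and node 0 (B) by series/parallel combination:
  Rp1 = R1 ‖ R2 ‖ R3 (parallel, all between nodes 0 and 1) = 1/(1/39000 + 1/100 + 1/110) = 52.31 Ω
R_th = 52.31 Ω
I_n = V_th/R_th = 0.02012/52.31 = 0.0003846 A, and R_n = R_th = 52.31 Ω

Final answer: I_n = 0.0003846 A, R_n = 52.31 Ω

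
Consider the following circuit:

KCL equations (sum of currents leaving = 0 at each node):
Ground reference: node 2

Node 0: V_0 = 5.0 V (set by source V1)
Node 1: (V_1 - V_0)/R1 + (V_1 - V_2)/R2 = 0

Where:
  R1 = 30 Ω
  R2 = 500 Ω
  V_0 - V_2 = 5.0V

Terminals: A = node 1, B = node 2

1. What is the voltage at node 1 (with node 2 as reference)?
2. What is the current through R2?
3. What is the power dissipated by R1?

Nodal analysis, taking node 2 as the 0 V reference.
Source V1 fixes V_0 = 5 V.
KCL at each unknown node (sum of currents leaving = 0; resistances in Ω):
  Node 1: (V_1 - 5)/30 + (V_1 - 0)/500 = 0
Collecting terms: 0.03533 × V_1 = 0.1667  =>  V_1 = 4.717 V
Part 1:
  Read off the nodal solution: V_1 = 4.717 V
Part 2:
  I_R2 = (V_1 - V_2)/R2 = (4.717 - 0)/500 = 0.009434 A
  Magnitude: I_R2 = 0.009434 A
Part 3:
  I_R1 = (V_0 - V_1)/R1 = (5 - 4.717)/30 = 0.009434 A
  P_R1 = I_R1² × R1 = (0.009434)² × 30 = 0.00267 W

Final answers:
1. V_1 = 4.717 V
2. I_R2 = 0.009434 A
3. P_R1 = 0.00267 W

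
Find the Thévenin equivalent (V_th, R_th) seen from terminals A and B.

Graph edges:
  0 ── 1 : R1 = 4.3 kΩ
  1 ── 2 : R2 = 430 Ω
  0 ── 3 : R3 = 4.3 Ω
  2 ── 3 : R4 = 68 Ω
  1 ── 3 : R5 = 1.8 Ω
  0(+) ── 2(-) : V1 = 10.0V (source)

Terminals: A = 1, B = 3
Step 1 — V_th is the open-circuit voltage V_A - V_B (nothing connected across the terminals).
Nodal analysis, taking node 2 as the 0 V reference.
Source V1 fixes V_0 = 10 V.
KCL at each unknown node (sum of currents leaving = 0; resistances in Ω):
  Node 1: (V_1 - 10)/4300 + (V_1 - 0)/430 + (V_1 - V_3)/1.8 = 0
  Node 3: (V_3 - 10)/4.3 + (V_3 - 0)/68 + (V_3 - V_1)/1.8 = 0
Collecting terms (coefficients in siemens):
  0.5581·V_1 - 0.5556·V_3 = 0.002326
  0.8028·V_3 - 0.5556·V_1 = 2.326
Determinant D = (0.5581)(0.8028) - (-0.5556)(-0.5556) = 0.1394
V_1 = [(0.002326)(0.8028) - (-0.5556)(2.326)]/D = 9.28 V
V_3 = [(0.5581)(2.326) - (0.002326)(-0.5556)]/D = 9.319 V
V_th = V_1 - V_3 = 9.28 - 9.319 = -0.03855 V
Step 2 — R_th: zero the source — replace V1 by a short circuit (node 2 merges into node 0) — and find the resistance seen between A (node 1) and B (node 3).
Reduce the network between node 1 (A) and node 3 (B) by series/parallel combination:
  Rp1 = R1 ‖ R2 (parallel, both between nodes 0 and 1) = 1/(1/4300 + 1/430) = 390.9 Ω
  Rp2 = R3 ‖ R4 (parallel, both between nodes 0 and 3) = 1/(1/4.3 + 1/68) = 4.044 Ω
  Rs1 = Rp1 + Rp2 (series, joined only at node 0) = 390.9 + 4.044 = 395 Ω
  Rp3 = R5 ‖ Rs1 (parallel, both between nodes 1 and 3) = 1/(1/1.8 + 1/395) = 1.792 Ω
R_th = 1.792 Ω

Final answer: V_th = -0.03855 V, R_th = 1.792 Ω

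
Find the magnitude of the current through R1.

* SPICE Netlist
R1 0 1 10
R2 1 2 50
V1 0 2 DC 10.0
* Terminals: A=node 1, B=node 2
Nodal analysis, taking node 2 as the 0 V reference.
Source V1 fixes V_0 = 10 V.
KCL at each unknown node (sum of currents leaving = 0; resistances in Ω):
  Node 1: (V_1 - 10)/10 + (V_1 - 0)/50 = 0
Collecting terms: 0.12 × V_1 = 1  =>  V_1 = 8.333 V
I_R1 = (V_0 - V_1)/R1 = (10 - 8.333)/10 = 0.1667 A
|I_R1| = 0.1667 A

Final answer: |I_R1| = 0.1667 A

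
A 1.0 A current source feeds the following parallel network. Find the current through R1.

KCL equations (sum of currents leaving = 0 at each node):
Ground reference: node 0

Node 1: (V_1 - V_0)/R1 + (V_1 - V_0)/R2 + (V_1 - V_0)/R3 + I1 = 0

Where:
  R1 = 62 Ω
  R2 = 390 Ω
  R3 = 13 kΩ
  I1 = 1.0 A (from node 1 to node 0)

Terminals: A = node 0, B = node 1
All resistors sit directly between nodes 0 and 1, so they are in parallel and share one voltage V; the full source current 1 A splits among them.
1/R_par = 1/62 + 1/390 + 1/13000 = 0.01877 S  =>  R_par = 53.28 Ω
V = I × R_par = 1 × 53.28 = 53.28 V
I_R1 = V/R1 = 53.28/62 = 0.8593 A

Final answer: 0.8593 A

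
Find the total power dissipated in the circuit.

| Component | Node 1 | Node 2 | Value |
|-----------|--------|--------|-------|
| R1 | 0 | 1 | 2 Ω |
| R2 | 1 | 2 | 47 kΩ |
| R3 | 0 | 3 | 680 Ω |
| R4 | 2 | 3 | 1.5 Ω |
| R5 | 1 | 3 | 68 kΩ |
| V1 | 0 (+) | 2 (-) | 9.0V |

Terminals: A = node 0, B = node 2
Nodal analysis, taking node 2 as the 0 V reference.
Source V1 fixes V_0 = 9 V.
KCL at each unknown node (sum of currents leaving = 0; resistances in Ω):
  Node 1: (V_1 - 9)/2 + (V_1 - 0)/47000 + (V_1 - V_3)/68000 = 0
  Node 3: (V_3 - 9)/680 + (V_3 - 0)/1.5 + (V_3 - V_1)/68000 = 0
Collecting terms (coefficients in siemens):
  0.5·V_1 - 0.00001471·V_3 = 4.5
  0.6682·V_3 - 0.00001471·V_1 = 0.01324
Determinant D = (0.5)(0.6682) - (-0.00001471)(-0.00001471) = 0.3341
V_1 = [(4.5)(0.6682) - (-0.00001471)(0.01324)]/D = 8.999 V
V_3 = [(0.5)(0.01324) - (4.5)(-0.00001471)]/D = 0.02001 V
Power in each resistor, P = (ΔV)²/R:
  P_R1 = (9 - 8.999)²/2 = 0.0000002093 W
  P_R2 = (8.999 - 0)²/47000 = 0.001723 W
  P_R3 = (9 - 0.02001)²/680 = 0.1186 W
  P_R4 = (0 - 0.02001)²/1.5 = 0.0002669 W
  P_R5 = (8.999 - 0.02001)²/68000 = 0.001186 W
P_total = P_R1 + P_R2 + P_R3 + P_R4 + P_R5 = 0.1218 W

Final answer: 0.1218 W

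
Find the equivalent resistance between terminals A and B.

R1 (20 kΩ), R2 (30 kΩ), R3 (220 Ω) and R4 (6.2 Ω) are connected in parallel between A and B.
Reduce the network between node 0 (A) and node 1 (B) by series/parallel combination:
  Rp1 = R1 ‖ R2 ‖ R3 ‖ R4 (parallel, all between nodes 0 and 1) = 1/(1/20000 + 1/30000 + 1/220 + 1/6.2) = 6.027 Ω
R_eq = 6.027 Ω

Final answer: 6.027 Ω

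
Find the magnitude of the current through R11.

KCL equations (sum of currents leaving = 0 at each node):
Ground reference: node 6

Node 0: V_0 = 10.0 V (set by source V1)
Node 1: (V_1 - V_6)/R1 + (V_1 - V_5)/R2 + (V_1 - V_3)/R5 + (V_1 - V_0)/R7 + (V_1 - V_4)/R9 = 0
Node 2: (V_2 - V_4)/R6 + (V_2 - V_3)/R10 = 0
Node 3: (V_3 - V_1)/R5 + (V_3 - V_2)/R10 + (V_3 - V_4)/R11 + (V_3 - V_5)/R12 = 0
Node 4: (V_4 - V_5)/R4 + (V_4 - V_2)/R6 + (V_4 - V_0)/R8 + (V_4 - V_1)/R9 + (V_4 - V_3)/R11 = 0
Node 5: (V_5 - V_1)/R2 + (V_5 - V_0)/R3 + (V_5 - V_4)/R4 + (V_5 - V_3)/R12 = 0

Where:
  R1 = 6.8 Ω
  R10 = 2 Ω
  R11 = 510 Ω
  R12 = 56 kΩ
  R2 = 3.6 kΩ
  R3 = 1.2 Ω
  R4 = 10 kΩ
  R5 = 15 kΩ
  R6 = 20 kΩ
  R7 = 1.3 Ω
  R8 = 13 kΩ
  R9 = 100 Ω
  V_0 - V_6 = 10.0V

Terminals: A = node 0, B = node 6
Nodal analysis, taking node 6 as the 0 V reference.
Source V1 fixes V_0 = 10 V.
KCL at each unknown node (sum of currents leaving = 0; resistances in Ω):
  Node 1: (V_1 - 0)/6.8 + (V_1 - V_5)/3600 + (V_1 - V_3)/15000 + (V_1 - 10)/1.3 + (V_1 - V_4)/100 = 0
  Node 2: (V_2 - V_4)/20000 + (V_2 - V_3)/2 = 0
  Node 3: (V_3 - V_1)/15000 + (V_3 - V_2)/2 + (V_3 - V_4)/510 + (V_3 - V_5)/56000 = 0
  Node 4: (V_4 - V_5)/10000 + (V_4 - V_2)/20000 + (V_4 - 10)/13000 + (V_4 - V_1)/100 + (V_4 - V_3)/510 = 0
  Node 5: (V_5 - V_1)/3600 + (V_5 - 10)/1.2 + (V_5 - V_4)/10000 + (V_5 - V_3)/56000 = 0
Collecting terms (coefficients in siemens):
  0.9266·V_1 - 0.00006667·V_3 - 0.01·V_4 - 0.0002778·V_5 = 7.692
  0.5·V_2 - 0.5·V_3 - 0.00005·V_4 = 0
  0.502·V_3 - 0.00006667·V_1 - 0.5·V_2 - 0.001961·V_4 - 0.00001786·V_5 = 0
  0.01219·V_4 - 0.01·V_1 - 0.00005·V_2 - 0.001961·V_3 - 0.0001·V_5 = 0.0007692
  0.8337·V_5 - 0.0002778·V_1 - 0.00001786·V_3 - 0.0001·V_4 = 8.333
Solving these 5 simultaneous equations (Gaussian elimination) gives:
  V_1 = 8.396 V, V_2 = 8.439 V, V_3 = 8.439 V, V_4 = 8.426 V
  V_5 = 9.999 V
I_R11 = (V_3 - V_4)/R11 = (8.439 - 8.426)/510 = 0.00002439 A
|I_R11| = 0.00002439 A

Final answer: |I_R11| = 2.439e-05 A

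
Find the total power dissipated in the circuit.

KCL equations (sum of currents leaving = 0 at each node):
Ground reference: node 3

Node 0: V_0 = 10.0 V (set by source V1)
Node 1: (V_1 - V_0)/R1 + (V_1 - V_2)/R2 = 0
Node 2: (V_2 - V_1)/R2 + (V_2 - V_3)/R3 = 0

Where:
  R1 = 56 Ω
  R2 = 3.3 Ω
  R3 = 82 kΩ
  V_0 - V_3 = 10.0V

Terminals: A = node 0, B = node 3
Nodal analysis, taking node 3 as the 0 V reference.
Source V1 fixes V_0 = 10 V.
KCL at each unknown node (sum of currents leaving = 0; resistances in Ω):
  Node 1: (V_1 - 10)/56 + (V_1 - V_2)/3.3 = 0
  Node 2: (V_2 - V_1)/3.3 + (V_2 - 0)/82000 = 0
Collecting terms (coefficients in siemens):
  0.3209·V_1 - 0.303·V_2 = 0.1786
  0.303·V_2 - 0.303·V_1 = 0
Determinant D = (0.3209)(0.303) - (-0.303)(-0.303) = 0.005415
V_1 = [(0.1786)(0.303) - (-0.303)(0)]/D = 9.993 V
V_2 = [(0.3209)(0) - (0.1786)(-0.303)]/D = 9.993 V
Power in each resistor, P = (ΔV)²/R:
  P_R1 = (10 - 9.993)²/56 = 0.0000008316 W
  P_R2 = (9.993 - 9.993)²/3.3 = 0.00000004901 W
  P_R3 = (9.993 - 0)²/82000 = 0.001218 W
P_total = P_R1 + P_R2 + P_R3 = 0.001219 W

Final answer: 0.001219 W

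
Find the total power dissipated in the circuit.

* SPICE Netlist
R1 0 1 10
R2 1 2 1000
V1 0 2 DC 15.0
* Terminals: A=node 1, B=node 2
Nodal analysis, taking node 2 as the 0 V reference.
Source V1 fixes V_0 = 15 V.
KCL at each unknown node (sum of currents leaving = 0; resistances in Ω):
  Node 1: (V_1 - 15)/10 + (V_1 - 0)/1000 = 0
Collecting terms: 0.101 × V_1 = 1.5  =>  V_1 = 14.85 V
Power in each resistor, P = (ΔV)²/R:
  P_R1 = (15 - 14.85)²/10 = 0.002206 W
  P_R2 = (14.85 - 0)²/1000 = 0.2206 W
P_total = P_R1 + P_R2 = 0.2228 W

Final answer: 0.2228 W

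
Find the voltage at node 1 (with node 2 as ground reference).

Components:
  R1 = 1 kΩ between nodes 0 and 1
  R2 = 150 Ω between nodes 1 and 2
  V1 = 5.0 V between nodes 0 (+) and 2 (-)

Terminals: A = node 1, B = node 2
Nodal analysis, taking node 2 as the 0 V reference.
Source V1 fixes V_0 = 5 V.
KCL at each unknown node (sum of currents leaving = 0; resistances in Ω):
  Node 1: (V_1 - 5)/1000 + (V_1 - 0)/150 = 0
Collecting terms: 0.007667 × V_1 = 0.005  =>  V_1 = 0.6522 V
The requested potential is V_1 = 0.6522 V.

Final answer: V_1 = 0.6522 V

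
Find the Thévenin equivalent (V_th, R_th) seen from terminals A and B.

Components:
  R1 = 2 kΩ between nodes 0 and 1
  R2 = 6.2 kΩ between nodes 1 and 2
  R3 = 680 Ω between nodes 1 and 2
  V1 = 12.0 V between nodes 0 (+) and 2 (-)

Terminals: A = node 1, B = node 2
Step 1 — V_th is the open-circuit voltage V_A - V_B (nothing connected across the terminals).
Nodal analysis, taking node 2 as the 0 V reference.
Source V1 fixes V_0 = 12 V.
KCL at each unknown node (sum of currents leaving = 0; resistances in Ω):
  Node 1: (V_1 - 12)/2000 + (V_1 - 0)/6200 + (V_1 - 0)/680 = 0
Collecting terms: 0.002132 × V_1 = 0.006  =>  V_1 = 2.814 V
V_th = V_1 - V_2 = 2.814 - 0 = 2.814 V
Step 2 — R_th: zero the source — replace V1 by a short circuit (node 2 merges into node 0) — and find the resistance seen between A (node 1) and B (node 0).
Reduce the network between node 1 (A) and node 0 (B) by series/parallel combination:
  Rp1 = R1 ‖ R2 ‖ R3 (parallel, all between nodes 0 and 1) = 1/(1/2000 + 1/6200 + 1/680) = 469.1 Ω
R_th = 469.1 Ω

Final answer: V_th = 2.814 V, R_th = 469.1 Ω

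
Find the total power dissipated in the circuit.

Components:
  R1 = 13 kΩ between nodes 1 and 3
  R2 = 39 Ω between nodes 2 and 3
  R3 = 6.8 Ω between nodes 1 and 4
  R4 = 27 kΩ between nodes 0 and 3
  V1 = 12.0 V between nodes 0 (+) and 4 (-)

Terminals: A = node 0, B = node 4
Nodal analysis, taking node 4 as the 0 V reference.
Source V1 fixes V_0 = 12 V.
KCL at each unknown node (sum of currents leaving = 0; resistances in Ω):
  Node 1: (V_1 - V_3)/13000 + (V_1 - 0)/6.8 = 0
  Node 2: (V_2 - V_3)/39 = 0
  Node 3: (V_3 - V_1)/13000 + (V_3 - V_2)/39 + (V_3 - 12)/27000 = 0
Collecting terms (coefficients in siemens):
  0.1471·V_1 - 0.00007692·V_3 = 0
  0.02564·V_2 - 0.02564·V_3 = 0
  0.02575·V_3 - 0.00007692·V_1 - 0.02564·V_2 = 0.0004444
Solving these 3 simultaneous equations (Gaussian elimination) gives:
  V_1 = 0.00204 V, V_2 = 3.901 V, V_3 = 3.901 V
Power in each resistor, P = (ΔV)²/R:
  P_R1 = (0.00204 - 3.901)²/13000 = 0.00117 W
  P_R2 = (3.901 - 3.901)²/39 = 0 W
  P_R3 = (0.00204 - 0)²/6.8 = 0.0000006118 W
  P_R4 = (12 - 3.901)²/27000 = 0.002429 W
P_total = P_R1 + P_R2 + P_R3 + P_R4 = 0.003599 W

Final answer: 0.003599 W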